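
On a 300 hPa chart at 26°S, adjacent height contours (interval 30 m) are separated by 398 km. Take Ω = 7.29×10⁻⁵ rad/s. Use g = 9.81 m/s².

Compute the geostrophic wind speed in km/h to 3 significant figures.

Coriolis parameter at 26°S:
f = 2Ω sin φ = 2 × 7.29×10⁻⁵ × sin 26° = 6.39×10⁻⁵ s⁻¹
Height gradient: |∂Z/∂n| = 30 m / 398000 m = 7.54×10⁻⁵
On a pressure surface, geostrophic balance gives V_g = (g/f)|∂Z/∂n|:
V_g = 9.81 × 7.54×10⁻⁵ / 6.39×10⁻⁵ = 11.6 m/s
Converting: 11.6 m/s × 3.6 = 41.6 km/h

41.6 km/h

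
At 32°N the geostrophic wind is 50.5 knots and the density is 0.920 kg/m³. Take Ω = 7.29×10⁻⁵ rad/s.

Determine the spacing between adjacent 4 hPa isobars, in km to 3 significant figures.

217 km

Coriolis parameter at 32°N:
f = 2Ω sin φ = 2 × 7.29×10⁻⁵ × sin 32° = 7.73×10⁻⁵ s⁻¹
Wind speed in SI: 50.5 knots = 26.0 m/s
Geostrophic balance rearranged: |∂P/∂n| = f ρ V_g
|∂P/∂n| = 7.73×10⁻⁵ × 0.920 × 26.0 = 1.85×10⁻³ Pa/m
Isobar spacing: Δn = ΔP/|∂P/∂n| = 400 Pa / 1.85×10⁻³ Pa/m = 216608 m ≈ 217 km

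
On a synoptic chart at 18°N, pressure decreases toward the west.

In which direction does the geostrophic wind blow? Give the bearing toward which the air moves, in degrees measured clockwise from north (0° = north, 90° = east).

000°

The pressure-gradient force points toward the west (bearing 270°).
Geostrophic balance: in the Northern Hemisphere the Coriolis force deflects motion to the right, so the geostrophic wind blows 90° to the right of the pressure-gradient force (low pressure on the left).
Rotating 270° by 90° clockwise gives 000° — the wind blows toward the north.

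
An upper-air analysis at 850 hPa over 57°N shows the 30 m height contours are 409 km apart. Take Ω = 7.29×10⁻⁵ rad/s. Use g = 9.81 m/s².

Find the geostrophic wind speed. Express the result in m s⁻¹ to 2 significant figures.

Coriolis parameter at 57°N:
f = 2Ω sin φ = 2 × 7.29×10⁻⁵ × sin 57° = 1.22×10⁻⁴ s⁻¹
Height gradient: |∂Z/∂n| = 30 m / 409000 m = 7.33×10⁻⁵
On a pressure surface, geostrophic balance gives V_g = (g/f)|∂Z/∂n|:
V_g = 9.81 × 7.33×10⁻⁵ / 1.22×10⁻⁴ = 5.88 m/s

5.9 m s⁻¹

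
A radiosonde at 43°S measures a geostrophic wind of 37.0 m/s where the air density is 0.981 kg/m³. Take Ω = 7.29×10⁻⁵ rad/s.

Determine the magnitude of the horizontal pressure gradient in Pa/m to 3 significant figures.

3.61×10⁻³ Pa/m

Coriolis parameter at 43°S:
f = 2Ω sin φ = 2 × 7.29×10⁻⁵ × sin 43° = 9.94×10⁻⁵ s⁻¹
Geostrophic balance rearranged: |∂P/∂n| = f ρ V_g
|∂P/∂n| = 9.94×10⁻⁵ × 0.981 × 37.0 = 3.61×10⁻³ Pa/m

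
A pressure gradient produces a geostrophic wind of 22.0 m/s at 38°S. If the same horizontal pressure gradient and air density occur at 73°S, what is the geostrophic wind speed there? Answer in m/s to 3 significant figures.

14.2 m/s

With the same pressure gradient and density, V_g ∝ 1/f ∝ 1/sin φ.
V₂ = V₁ · sin φ₁ / sin φ₂ = 22.0 × sin 38° / sin 73°
V₂ = 22.0 × 0.6157/0.9563 = 14.2 m/s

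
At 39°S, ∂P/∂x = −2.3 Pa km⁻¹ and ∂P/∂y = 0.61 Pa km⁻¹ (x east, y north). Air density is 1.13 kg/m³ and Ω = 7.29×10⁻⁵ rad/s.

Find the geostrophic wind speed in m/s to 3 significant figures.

Coriolis parameter at 39°S:
f = 2Ω sin φ = 2 × 7.29×10⁻⁵ × sin 39° = 9.18×10⁻⁵ s⁻¹
In the Southern Hemisphere f is negative: f = −9.18×10⁻⁵ s⁻¹.
Component geostrophic relations (x east, y north):
u_g = −(1/(fρ)) ∂P/∂y,  v_g = (1/(fρ)) ∂P/∂x
u_g = −(0.61×10⁻³)/(−9.18×10⁻⁵ × 1.13) = 5.88 m/s;  v_g = (−2.3×10⁻³)/(−9.18×10⁻⁵ × 1.13) = 22.2 m/s
|V_g| = √(u_g² + v_g²) = 22.9 m/s

22.9 m/s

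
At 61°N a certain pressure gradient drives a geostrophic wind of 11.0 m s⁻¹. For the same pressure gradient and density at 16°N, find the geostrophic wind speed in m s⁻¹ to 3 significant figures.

34.9 m s⁻¹

With the same pressure gradient and density, V_g ∝ 1/f ∝ 1/sin φ.
V₂ = V₁ · sin φ₁ / sin φ₂ = 11.0 × sin 61° / sin 16°
V₂ = 11.0 × 0.8746/0.2756 = 34.9 m s⁻¹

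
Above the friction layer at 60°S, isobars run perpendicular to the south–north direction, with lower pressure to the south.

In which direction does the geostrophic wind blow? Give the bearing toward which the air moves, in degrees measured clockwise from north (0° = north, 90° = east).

090°

The pressure-gradient force points toward the south (bearing 180°).
Geostrophic balance: in the Southern Hemisphere the Coriolis force deflects motion to the left, so the geostrophic wind blows 90° to the left of the pressure-gradient force (low pressure on the right).
Rotating 180° by 90° counterclockwise gives 090° — the wind blows toward the east.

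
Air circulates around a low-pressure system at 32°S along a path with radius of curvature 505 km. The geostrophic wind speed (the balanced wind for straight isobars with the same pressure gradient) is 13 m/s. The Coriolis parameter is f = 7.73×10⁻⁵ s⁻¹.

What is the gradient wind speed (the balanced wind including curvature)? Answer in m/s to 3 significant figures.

10.3 m/s

Around a low, centrifugal force acts outward with Coriolis, so pressure-gradient force balances both:
(1/ρ)|∂P/∂n| = fV + V²/R  →  V² + fR·V − fR·V_g = 0
With fR = 7.73×10⁻⁵ × 505×10³ m = 39.0 m/s:
V = [−fR + √((fR)² + 4 fR V_g)]/2 = [−39.0 + √(39.0² + 4×39.0×13)]/2 = 10.3 m/s
Subgeostrophic (V < V_g = 13 m/s), as expected around a low.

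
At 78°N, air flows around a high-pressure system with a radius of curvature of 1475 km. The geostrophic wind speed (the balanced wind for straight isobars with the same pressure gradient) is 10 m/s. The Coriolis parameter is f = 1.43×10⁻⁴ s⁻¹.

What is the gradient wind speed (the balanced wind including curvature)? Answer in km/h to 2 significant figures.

Around a high, pressure-gradient force acts outward with centrifugal, so Coriolis balances both:
fV = (1/ρ)|∂P/∂n| + V²/R  →  V² − fR·V + fR·V_g = 0
With fR = 1.43×10⁻⁴ × 1475×10³ m = 211 m/s:
V = [fR − √((fR)² − 4 fR V_g)]/2 = [211 − √(211² − 4×211×10)]/2 = 10.5 m/s
Supergeostrophic (V > V_g = 10 m/s), as expected around a high.
Converting: 10.5 m/s × 3.6 = 38 km/h

38 km/h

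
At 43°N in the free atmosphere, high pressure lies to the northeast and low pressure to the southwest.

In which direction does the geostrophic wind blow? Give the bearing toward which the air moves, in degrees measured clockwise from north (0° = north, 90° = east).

315°

The pressure-gradient force points toward the southwest (bearing 225°).
Geostrophic balance: in the Northern Hemisphere the Coriolis force deflects motion to the right, so the geostrophic wind blows 90° to the right of the pressure-gradient force (low pressure on the left).
Rotating 225° by 90° clockwise gives 315° — the wind blows toward the northwest.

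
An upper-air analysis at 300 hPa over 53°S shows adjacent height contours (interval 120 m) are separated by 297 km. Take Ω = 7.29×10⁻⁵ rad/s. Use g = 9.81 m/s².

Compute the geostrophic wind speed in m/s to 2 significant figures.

Coriolis parameter at 53°S:
f = 2Ω sin φ = 2 × 7.29×10⁻⁵ × sin 53° = 1.16×10⁻⁴ s⁻¹
Height gradient: |∂Z/∂n| = 120 m / 297000 m = 4.04×10⁻⁴
On a pressure surface, geostrophic balance gives V_g = (g/f)|∂Z/∂n|:
V_g = 9.81 × 4.04×10⁻⁴ / 1.16×10⁻⁴ = 34.0 m/s

34 m/s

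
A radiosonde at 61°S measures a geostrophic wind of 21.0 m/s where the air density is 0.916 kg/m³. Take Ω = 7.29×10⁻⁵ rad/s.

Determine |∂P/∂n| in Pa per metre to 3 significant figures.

2.45×10⁻³ Pa/m

Coriolis parameter at 61°S:
f = 2Ω sin φ = 2 × 7.29×10⁻⁵ × sin 61° = 1.28×10⁻⁴ s⁻¹
Geostrophic balance rearranged: |∂P/∂n| = f ρ V_g
|∂P/∂n| = 1.28×10⁻⁴ × 0.916 × 21.0 = 2.45×10⁻³ Pa/m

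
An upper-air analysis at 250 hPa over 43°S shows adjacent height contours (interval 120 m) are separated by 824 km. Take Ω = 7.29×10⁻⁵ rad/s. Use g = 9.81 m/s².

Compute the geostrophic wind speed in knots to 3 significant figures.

Coriolis parameter at 43°S:
f = 2Ω sin φ = 2 × 7.29×10⁻⁵ × sin 43° = 9.94×10⁻⁵ s⁻¹
Height gradient: |∂Z/∂n| = 120 m / 824000 m = 1.46×10⁻⁴
On a pressure surface, geostrophic balance gives V_g = (g/f)|∂Z/∂n|:
V_g = 9.81 × 1.46×10⁻⁴ / 9.94×10⁻⁵ = 14.4 m/s
Converting: 14.4 m/s × 1.944 = 27.9 knots

27.9 knots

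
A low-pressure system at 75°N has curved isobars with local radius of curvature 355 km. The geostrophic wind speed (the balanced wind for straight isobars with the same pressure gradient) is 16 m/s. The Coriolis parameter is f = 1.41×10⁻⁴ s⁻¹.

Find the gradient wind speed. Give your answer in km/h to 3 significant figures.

45.9 km/h

Around a low, centrifugal force acts outward with Coriolis, so pressure-gradient force balances both:
(1/ρ)|∂P/∂n| = fV + V²/R  →  V² + fR·V − fR·V_g = 0
With fR = 1.41×10⁻⁴ × 355×10³ m = 50.1 m/s:
V = [−fR + √((fR)² + 4 fR V_g)]/2 = [−50.1 + √(50.1² + 4×50.1×16)]/2 = 12.8 m/s
Subgeostrophic (V < V_g = 16 m/s), as expected around a low.
Converting: 12.8 m/s × 3.6 = 45.9 km/h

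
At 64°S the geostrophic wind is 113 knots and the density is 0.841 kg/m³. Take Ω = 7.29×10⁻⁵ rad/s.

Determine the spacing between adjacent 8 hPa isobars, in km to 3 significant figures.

Coriolis parameter at 64°S:
f = 2Ω sin φ = 2 × 7.29×10⁻⁵ × sin 64° = 1.31×10⁻⁴ s⁻¹
Wind speed in SI: 113 knots = 58.1 m/s
Geostrophic balance rearranged: |∂P/∂n| = f ρ V_g
|∂P/∂n| = 1.31×10⁻⁴ × 0.841 × 58.1 = 6.41×10⁻³ Pa/m
Isobar spacing: Δn = ΔP/|∂P/∂n| = 800 Pa / 6.41×10⁻³ Pa/m = 124870 m ≈ 125 km

125 km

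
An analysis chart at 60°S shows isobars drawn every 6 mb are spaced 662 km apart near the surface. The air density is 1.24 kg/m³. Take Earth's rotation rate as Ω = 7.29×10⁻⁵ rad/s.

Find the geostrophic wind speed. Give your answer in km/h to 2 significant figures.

21 km/h

Coriolis parameter at 60°S:
f = 2Ω sin φ = 2 × 7.29×10⁻⁵ × sin 60° = 1.26×10⁻⁴ s⁻¹
Pressure gradient: |∂P/∂n| = 600 Pa / 662000 m = 9.06×10⁻⁴ Pa/m
Geostrophic balance (pressure-gradient force = Coriolis force):
V_g = (1/(fρ)) |∂P/∂n| = 9.06×10⁻⁴ / (1.26×10⁻⁴ × 1.24) = 5.79 m/s
Converting: 5.79 m/s × 3.6 = 21 km/h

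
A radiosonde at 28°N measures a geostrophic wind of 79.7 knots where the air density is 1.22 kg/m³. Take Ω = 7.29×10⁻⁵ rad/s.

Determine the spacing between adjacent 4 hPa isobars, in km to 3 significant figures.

Coriolis parameter at 28°N:
f = 2Ω sin φ = 2 × 7.29×10⁻⁵ × sin 28° = 6.84×10⁻⁵ s⁻¹
Wind speed in SI: 79.7 knots = 41.0 m/s
Geostrophic balance rearranged: |∂P/∂n| = f ρ V_g
|∂P/∂n| = 6.84×10⁻⁵ × 1.22 × 41.0 = 3.42×10⁻³ Pa/m
Isobar spacing: Δn = ΔP/|∂P/∂n| = 400 Pa / 3.42×10⁻³ Pa/m = 116825 m ≈ 117 km

117 km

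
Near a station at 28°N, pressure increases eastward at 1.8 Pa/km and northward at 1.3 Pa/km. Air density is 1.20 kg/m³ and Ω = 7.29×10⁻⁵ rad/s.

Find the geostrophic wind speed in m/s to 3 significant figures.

Coriolis parameter at 28°N:
f = 2Ω sin φ = 2 × 7.29×10⁻⁵ × sin 28° = 6.84×10⁻⁵ s⁻¹
Component geostrophic relations (x east, y north):
u_g = −(1/(fρ)) ∂P/∂y,  v_g = (1/(fρ)) ∂P/∂x
u_g = −(1.3×10⁻³)/(6.84×10⁻⁵ × 1.20) = −15.8 m/s;  v_g = (1.8×10⁻³)/(6.84×10⁻⁵ × 1.20) = 21.9 m/s
|V_g| = √(u_g² + v_g²) = 27.0 m/s

27.0 m/s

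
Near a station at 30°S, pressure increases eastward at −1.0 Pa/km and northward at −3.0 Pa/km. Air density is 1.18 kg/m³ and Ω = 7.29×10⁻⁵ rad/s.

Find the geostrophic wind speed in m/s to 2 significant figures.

37 m/s

Coriolis parameter at 30°S:
f = 2Ω sin φ = 2 × 7.29×10⁻⁵ × sin 30° = 7.29×10⁻⁵ s⁻¹
In the Southern Hemisphere f is negative: f = −7.29×10⁻⁵ s⁻¹.
Component geostrophic relations (x east, y north):
u_g = −(1/(fρ)) ∂P/∂y,  v_g = (1/(fρ)) ∂P/∂x
u_g = −(−3.0×10⁻³)/(−7.29×10⁻⁵ × 1.18) = −34.9 m/s;  v_g = (−1.0×10⁻³)/(−7.29×10⁻⁵ × 1.18) = 11.6 m/s
|V_g| = √(u_g² + v_g²) = 36.8 m/s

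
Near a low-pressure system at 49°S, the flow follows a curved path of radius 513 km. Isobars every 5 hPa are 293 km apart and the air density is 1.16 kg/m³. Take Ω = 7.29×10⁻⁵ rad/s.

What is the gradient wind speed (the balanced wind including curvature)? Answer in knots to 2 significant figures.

Coriolis parameter at 49°S:
f = 2Ω sin φ = 2 × 7.29×10⁻⁵ × sin 49° = 1.10×10⁻⁴ s⁻¹
Pressure gradient: |∂P/∂n| = 500 Pa / 293000 m = 1.71×10⁻³ Pa/m
Geostrophic speed: V_g = |∂P/∂n|/(fρ) = 1.71×10⁻³/(1.10×10⁻⁴ × 1.16) = 13.4 m/s
Around a low, centrifugal force acts outward with Coriolis, so pressure-gradient force balances both:
(1/ρ)|∂P/∂n| = fV + V²/R  →  V² + fR·V − fR·V_g = 0
With fR = 1.10×10⁻⁴ × 513×10³ m = 56.4 m/s:
V = [−fR + √((fR)² + 4 fR V_g)]/2 = [−56.4 + √(56.4² + 4×56.4×13.4)]/2 = 11.2 m/s
Subgeostrophic (V < V_g = 13.4 m/s), as expected around a low.
Converting: 11.2 m/s × 1.944 = 22 knots

22 knots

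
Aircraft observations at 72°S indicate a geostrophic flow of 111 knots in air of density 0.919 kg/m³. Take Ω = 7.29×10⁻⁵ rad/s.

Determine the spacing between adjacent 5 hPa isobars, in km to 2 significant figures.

Coriolis parameter at 72°S:
f = 2Ω sin φ = 2 × 7.29×10⁻⁵ × sin 72° = 1.39×10⁻⁴ s⁻¹
Wind speed in SI: 111 knots = 57.1 m/s
Geostrophic balance rearranged: |∂P/∂n| = f ρ V_g
|∂P/∂n| = 1.39×10⁻⁴ × 0.919 × 57.1 = 7.28×10⁻³ Pa/m
Isobar spacing: Δn = ΔP/|∂P/∂n| = 500 Pa / 7.28×10⁻³ Pa/m = 68712 m ≈ 69 km

69 km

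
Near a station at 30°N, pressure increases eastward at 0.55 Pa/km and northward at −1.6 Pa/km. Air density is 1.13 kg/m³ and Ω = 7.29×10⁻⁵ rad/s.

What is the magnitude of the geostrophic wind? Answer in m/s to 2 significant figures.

21 m/s

Coriolis parameter at 30°N:
f = 2Ω sin φ = 2 × 7.29×10⁻⁵ × sin 30° = 7.29×10⁻⁵ s⁻¹
Component geostrophic relations (x east, y north):
u_g = −(1/(fρ)) ∂P/∂y,  v_g = (1/(fρ)) ∂P/∂x
u_g = −(−1.6×10⁻³)/(7.29×10⁻⁵ × 1.13) = 19.4 m/s;  v_g = (0.55×10⁻³)/(7.29×10⁻⁵ × 1.13) = 6.68 m/s
|V_g| = √(u_g² + v_g²) = 20.5 m/s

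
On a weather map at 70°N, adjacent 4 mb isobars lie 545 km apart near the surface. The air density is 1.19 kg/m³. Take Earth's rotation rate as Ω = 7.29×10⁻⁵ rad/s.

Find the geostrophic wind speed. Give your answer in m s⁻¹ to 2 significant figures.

Coriolis parameter at 70°N:
f = 2Ω sin φ = 2 × 7.29×10⁻⁵ × sin 70° = 1.37×10⁻⁴ s⁻¹
Pressure gradient: |∂P/∂n| = 400 Pa / 545000 m = 7.34×10⁻⁴ Pa/m
Geostrophic balance (pressure-gradient force = Coriolis force):
V_g = (1/(fρ)) |∂P/∂n| = 7.34×10⁻⁴ / (1.37×10⁻⁴ × 1.19) = 4.50 m/s

4.5 m s⁻¹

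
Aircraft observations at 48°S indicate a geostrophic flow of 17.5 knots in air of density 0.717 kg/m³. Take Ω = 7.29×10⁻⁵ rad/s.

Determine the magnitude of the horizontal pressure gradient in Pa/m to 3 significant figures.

6.99×10⁻⁴ Pa/m

Coriolis parameter at 48°S:
f = 2Ω sin φ = 2 × 7.29×10⁻⁵ × sin 48° = 1.08×10⁻⁴ s⁻¹
Wind speed in SI: 17.5 knots = 9.00 m/s
Geostrophic balance rearranged: |∂P/∂n| = f ρ V_g
|∂P/∂n| = 1.08×10⁻⁴ × 0.717 × 9.00 = 6.99×10⁻⁴ Pa/m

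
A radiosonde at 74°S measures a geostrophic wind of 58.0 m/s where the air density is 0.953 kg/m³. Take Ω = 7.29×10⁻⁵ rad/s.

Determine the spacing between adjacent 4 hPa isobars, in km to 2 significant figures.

52 km

Coriolis parameter at 74°S:
f = 2Ω sin φ = 2 × 7.29×10⁻⁵ × sin 74° = 1.40×10⁻⁴ s⁻¹
Geostrophic balance rearranged: |∂P/∂n| = f ρ V_g
|∂P/∂n| = 1.40×10⁻⁴ × 0.953 × 58.0 = 7.75×10⁻³ Pa/m
Isobar spacing: Δn = ΔP/|∂P/∂n| = 400 Pa / 7.75×10⁻³ Pa/m = 51634 m ≈ 52 km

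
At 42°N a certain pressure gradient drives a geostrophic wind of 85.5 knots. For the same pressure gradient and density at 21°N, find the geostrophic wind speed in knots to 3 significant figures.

With the same pressure gradient and density, V_g ∝ 1/f ∝ 1/sin φ.
V₂ = V₁ · sin φ₁ / sin φ₂ = 85.5 × sin 42° / sin 21°
V₂ = 85.5 × 0.6691/0.3584 = 160 knots

160 knots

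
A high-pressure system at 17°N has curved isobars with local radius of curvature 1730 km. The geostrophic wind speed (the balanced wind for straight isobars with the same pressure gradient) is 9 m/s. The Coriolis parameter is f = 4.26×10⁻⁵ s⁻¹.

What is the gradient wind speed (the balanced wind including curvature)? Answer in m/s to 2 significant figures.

10 m/s

Around a high, pressure-gradient force acts outward with centrifugal, so Coriolis balances both:
fV = (1/ρ)|∂P/∂n| + V²/R  →  V² − fR·V + fR·V_g = 0
With fR = 4.26×10⁻⁵ × 1730×10³ m = 73.7 m/s:
V = [fR − √((fR)² − 4 fR V_g)]/2 = [73.7 − √(73.7² − 4×73.7×9)]/2 = 10.5 m/s
Supergeostrophic (V > V_g = 9 m/s), as expected around a high.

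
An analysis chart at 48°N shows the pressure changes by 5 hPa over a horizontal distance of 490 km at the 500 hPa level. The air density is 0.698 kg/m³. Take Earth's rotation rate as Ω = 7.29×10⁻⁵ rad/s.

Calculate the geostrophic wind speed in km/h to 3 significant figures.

48.6 km/h

Coriolis parameter at 48°N:
f = 2Ω sin φ = 2 × 7.29×10⁻⁵ × sin 48° = 1.08×10⁻⁴ s⁻¹
Pressure gradient: |∂P/∂n| = 500 Pa / 490000 m = 1.02×10⁻³ Pa/m
Geostrophic balance (pressure-gradient force = Coriolis force):
V_g = (1/(fρ)) |∂P/∂n| = 1.02×10⁻³ / (1.08×10⁻⁴ × 0.698) = 13.5 m/s
Converting: 13.5 m/s × 3.6 = 48.6 km/h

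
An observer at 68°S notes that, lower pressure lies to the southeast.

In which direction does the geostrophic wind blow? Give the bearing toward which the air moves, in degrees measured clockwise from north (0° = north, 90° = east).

The pressure-gradient force points toward the southeast (bearing 135°).
Geostrophic balance: in the Southern Hemisphere the Coriolis force deflects motion to the left, so the geostrophic wind blows 90° to the left of the pressure-gradient force (low pressure on the right).
Rotating 135° by 90° counterclockwise gives 045° — the wind blows toward the northeast.

045°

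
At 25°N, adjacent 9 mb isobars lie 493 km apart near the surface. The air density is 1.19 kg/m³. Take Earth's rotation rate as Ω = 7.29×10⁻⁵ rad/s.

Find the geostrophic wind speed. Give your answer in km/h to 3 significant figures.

Coriolis parameter at 25°N:
f = 2Ω sin φ = 2 × 7.29×10⁻⁵ × sin 25° = 6.16×10⁻⁵ s⁻¹
Pressure gradient: |∂P/∂n| = 900 Pa / 493000 m = 1.83×10⁻³ Pa/m
Geostrophic balance (pressure-gradient force = Coriolis force):
V_g = (1/(fρ)) |∂P/∂n| = 1.83×10⁻³ / (6.16×10⁻⁵ × 1.19) = 24.9 m/s
Converting: 24.9 m/s × 3.6 = 89.6 km/h

89.6 km/h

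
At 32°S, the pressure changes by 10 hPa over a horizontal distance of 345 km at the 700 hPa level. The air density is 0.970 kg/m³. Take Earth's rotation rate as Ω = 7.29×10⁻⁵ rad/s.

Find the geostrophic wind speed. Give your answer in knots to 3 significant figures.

Coriolis parameter at 32°S:
f = 2Ω sin φ = 2 × 7.29×10⁻⁵ × sin 32° = 7.73×10⁻⁵ s⁻¹
Pressure gradient: |∂P/∂n| = 1000 Pa / 345000 m = 2.90×10⁻³ Pa/m
Geostrophic balance (pressure-gradient force = Coriolis force):
V_g = (1/(fρ)) |∂P/∂n| = 2.90×10⁻³ / (7.73×10⁻⁵ × 0.970) = 38.7 m/s
Converting: 38.7 m/s × 1.944 = 75.2 knots

75.2 knots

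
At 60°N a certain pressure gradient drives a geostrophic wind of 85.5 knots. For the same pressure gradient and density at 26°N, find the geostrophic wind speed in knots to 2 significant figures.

With the same pressure gradient and density, V_g ∝ 1/f ∝ 1/sin φ.
V₂ = V₁ · sin φ₁ / sin φ₂ = 85.5 × sin 60° / sin 26°
V₂ = 85.5 × 0.8660/0.4384 = 170 knots

170 knots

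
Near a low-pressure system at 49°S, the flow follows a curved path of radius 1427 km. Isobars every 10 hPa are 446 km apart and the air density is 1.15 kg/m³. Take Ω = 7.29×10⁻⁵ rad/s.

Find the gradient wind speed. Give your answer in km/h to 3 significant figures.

Coriolis parameter at 49°S:
f = 2Ω sin φ = 2 × 7.29×10⁻⁵ × sin 49° = 1.10×10⁻⁴ s⁻¹
Pressure gradient: |∂P/∂n| = 1000 Pa / 446000 m = 2.24×10⁻³ Pa/m
Geostrophic speed: V_g = |∂P/∂n|/(fρ) = 2.24×10⁻³/(1.10×10⁻⁴ × 1.15) = 17.7 m/s
Around a low, centrifugal force acts outward with Coriolis, so pressure-gradient force balances both:
(1/ρ)|∂P/∂n| = fV + V²/R  →  V² + fR·V − fR·V_g = 0
With fR = 1.10×10⁻⁴ × 1427×10³ m = 157 m/s:
V = [−fR + √((fR)² + 4 fR V_g)]/2 = [−157 + √(157² + 4×157×17.7)]/2 = 16.1 m/s
Subgeostrophic (V < V_g = 17.7 m/s), as expected around a low.
Converting: 16.1 m/s × 3.6 = 57.9 km/h

57.9 km/h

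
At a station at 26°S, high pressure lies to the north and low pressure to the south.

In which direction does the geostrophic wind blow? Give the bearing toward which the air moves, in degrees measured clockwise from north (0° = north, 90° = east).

090°

The pressure-gradient force points toward the south (bearing 180°).
Geostrophic balance: in the Southern Hemisphere the Coriolis force deflects motion to the left, so the geostrophic wind blows 90° to the left of the pressure-gradient force (low pressure on the right).
Rotating 180° by 90° counterclockwise gives 090° — the wind blows toward the east.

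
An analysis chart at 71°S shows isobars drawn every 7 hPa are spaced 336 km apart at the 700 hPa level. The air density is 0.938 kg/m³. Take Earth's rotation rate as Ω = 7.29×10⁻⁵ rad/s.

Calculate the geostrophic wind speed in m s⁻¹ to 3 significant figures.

Coriolis parameter at 71°S:
f = 2Ω sin φ = 2 × 7.29×10⁻⁵ × sin 71° = 1.38×10⁻⁴ s⁻¹
Pressure gradient: |∂P/∂n| = 700 Pa / 336000 m = 2.08×10⁻³ Pa/m
Geostrophic balance (pressure-gradient force = Coriolis force):
V_g = (1/(fρ)) |∂P/∂n| = 2.08×10⁻³ / (1.38×10⁻⁴ × 0.938) = 16.1 m/s

16.1 m s⁻¹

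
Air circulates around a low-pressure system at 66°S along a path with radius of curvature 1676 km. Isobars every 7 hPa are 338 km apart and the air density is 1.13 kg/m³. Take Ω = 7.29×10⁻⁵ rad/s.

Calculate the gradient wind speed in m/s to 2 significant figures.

13 m/s

Coriolis parameter at 66°S:
f = 2Ω sin φ = 2 × 7.29×10⁻⁵ × sin 66° = 1.33×10⁻⁴ s⁻¹
Pressure gradient: |∂P/∂n| = 700 Pa / 338000 m = 2.07×10⁻³ Pa/m
Geostrophic speed: V_g = |∂P/∂n|/(fρ) = 2.07×10⁻³/(1.33×10⁻⁴ × 1.13) = 13.8 m/s
Around a low, centrifugal force acts outward with Coriolis, so pressure-gradient force balances both:
(1/ρ)|∂P/∂n| = fV + V²/R  →  V² + fR·V − fR·V_g = 0
With fR = 1.33×10⁻⁴ × 1676×10³ m = 223 m/s:
V = [−fR + √((fR)² + 4 fR V_g)]/2 = [−223 + √(223² + 4×223×13.8)]/2 = 13 m/s
Subgeostrophic (V < V_g = 13.8 m/s), as expected around a low.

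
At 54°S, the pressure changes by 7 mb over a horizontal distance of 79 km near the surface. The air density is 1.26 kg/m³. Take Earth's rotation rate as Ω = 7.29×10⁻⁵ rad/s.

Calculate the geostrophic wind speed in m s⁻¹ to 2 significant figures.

60 m s⁻¹

Coriolis parameter at 54°S:
f = 2Ω sin φ = 2 × 7.29×10⁻⁵ × sin 54° = 1.18×10⁻⁴ s⁻¹
Pressure gradient: |∂P/∂n| = 700 Pa / 79000 m = 8.86×10⁻³ Pa/m
Geostrophic balance (pressure-gradient force = Coriolis force):
V_g = (1/(fρ)) |∂P/∂n| = 8.86×10⁻³ / (1.18×10⁻⁴ × 1.26) = 59.6 m/s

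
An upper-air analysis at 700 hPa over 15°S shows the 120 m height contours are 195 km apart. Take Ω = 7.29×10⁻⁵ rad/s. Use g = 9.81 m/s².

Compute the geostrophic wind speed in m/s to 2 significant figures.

Coriolis parameter at 15°S:
f = 2Ω sin φ = 2 × 7.29×10⁻⁵ × sin 15° = 3.77×10⁻⁵ s⁻¹
Height gradient: |∂Z/∂n| = 120 m / 195000 m = 6.15×10⁻⁴
On a pressure surface, geostrophic balance gives V_g = (g/f)|∂Z/∂n|:
V_g = 9.81 × 6.15×10⁻⁴ / 3.77×10⁻⁵ = 160 m/s

160 m/s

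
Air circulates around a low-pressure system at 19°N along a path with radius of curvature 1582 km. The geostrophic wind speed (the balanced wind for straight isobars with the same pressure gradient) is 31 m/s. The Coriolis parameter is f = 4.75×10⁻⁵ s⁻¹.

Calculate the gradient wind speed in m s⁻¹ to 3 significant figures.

Around a low, centrifugal force acts outward with Coriolis, so pressure-gradient force balances both:
(1/ρ)|∂P/∂n| = fV + V²/R  →  V² + fR·V − fR·V_g = 0
With fR = 4.75×10⁻⁵ × 1582×10³ m = 75.1 m/s:
V = [−fR + √((fR)² + 4 fR V_g)]/2 = [−75.1 + √(75.1² + 4×75.1×31)]/2 = 23.6 m/s
Subgeostrophic (V < V_g = 31 m/s), as expected around a low.

23.6 m s⁻¹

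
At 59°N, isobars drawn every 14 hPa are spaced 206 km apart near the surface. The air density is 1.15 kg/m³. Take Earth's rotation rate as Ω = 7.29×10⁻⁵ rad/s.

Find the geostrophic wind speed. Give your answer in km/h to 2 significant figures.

Coriolis parameter at 59°N:
f = 2Ω sin φ = 2 × 7.29×10⁻⁵ × sin 59° = 1.25×10⁻⁴ s⁻¹
Pressure gradient: |∂P/∂n| = 1400 Pa / 206000 m = 6.80×10⁻³ Pa/m
Geostrophic balance (pressure-gradient force = Coriolis force):
V_g = (1/(fρ)) |∂P/∂n| = 6.80×10⁻³ / (1.25×10⁻⁴ × 1.15) = 47.3 m/s
Converting: 47.3 m/s × 3.6 = 170 km/h

170 km/h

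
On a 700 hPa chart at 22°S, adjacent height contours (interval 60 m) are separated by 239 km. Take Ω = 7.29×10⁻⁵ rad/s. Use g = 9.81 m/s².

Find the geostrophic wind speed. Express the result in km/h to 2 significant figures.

Coriolis parameter at 22°S:
f = 2Ω sin φ = 2 × 7.29×10⁻⁵ × sin 22° = 5.46×10⁻⁵ s⁻¹
Height gradient: |∂Z/∂n| = 60 m / 239000 m = 2.51×10⁻⁴
On a pressure surface, geostrophic balance gives V_g = (g/f)|∂Z/∂n|:
V_g = 9.81 × 2.51×10⁻⁴ / 5.46×10⁻⁵ = 45.1 m/s
Converting: 45.1 m/s × 3.6 = 160 km/h

160 km/h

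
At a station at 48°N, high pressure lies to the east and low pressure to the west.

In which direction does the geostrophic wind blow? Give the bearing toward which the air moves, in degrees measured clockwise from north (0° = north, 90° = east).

The pressure-gradient force points toward the west (bearing 270°).
Geostrophic balance: in the Northern Hemisphere the Coriolis force deflects motion to the right, so the geostrophic wind blows 90° to the right of the pressure-gradient force (low pressure on the left).
Rotating 270° by 90° clockwise gives 000° — the wind blows toward the north.

000°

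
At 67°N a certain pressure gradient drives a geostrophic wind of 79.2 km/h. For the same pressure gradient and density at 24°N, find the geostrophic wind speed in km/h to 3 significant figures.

With the same pressure gradient and density, V_g ∝ 1/f ∝ 1/sin φ.
V₂ = V₁ · sin φ₁ / sin φ₂ = 79.2 × sin 67° / sin 24°
V₂ = 79.2 × 0.9205/0.4067 = 179 km/h

179 km/h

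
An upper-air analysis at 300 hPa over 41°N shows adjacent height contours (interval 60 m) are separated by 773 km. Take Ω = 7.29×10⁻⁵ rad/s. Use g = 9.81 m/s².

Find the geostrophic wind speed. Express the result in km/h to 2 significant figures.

29 km/h

Coriolis parameter at 41°N:
f = 2Ω sin φ = 2 × 7.29×10⁻⁵ × sin 41° = 9.57×10⁻⁵ s⁻¹
Height gradient: |∂Z/∂n| = 60 m / 773000 m = 7.76×10⁻⁵
On a pressure surface, geostrophic balance gives V_g = (g/f)|∂Z/∂n|:
V_g = 9.81 × 7.76×10⁻⁵ / 9.57×10⁻⁵ = 7.96 m/s
Converting: 7.96 m/s × 3.6 = 29 km/h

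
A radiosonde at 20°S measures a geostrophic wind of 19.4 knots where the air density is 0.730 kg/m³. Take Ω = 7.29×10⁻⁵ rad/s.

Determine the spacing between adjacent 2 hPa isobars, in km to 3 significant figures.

Coriolis parameter at 20°S:
f = 2Ω sin φ = 2 × 7.29×10⁻⁵ × sin 20° = 4.99×10⁻⁵ s⁻¹
Wind speed in SI: 19.4 knots = 9.98 m/s
Geostrophic balance rearranged: |∂P/∂n| = f ρ V_g
|∂P/∂n| = 4.99×10⁻⁵ × 0.730 × 9.98 = 3.63×10⁻⁴ Pa/m
Isobar spacing: Δn = ΔP/|∂P/∂n| = 200 Pa / 3.63×10⁻⁴ Pa/m = 550501 m ≈ 551 km

551 km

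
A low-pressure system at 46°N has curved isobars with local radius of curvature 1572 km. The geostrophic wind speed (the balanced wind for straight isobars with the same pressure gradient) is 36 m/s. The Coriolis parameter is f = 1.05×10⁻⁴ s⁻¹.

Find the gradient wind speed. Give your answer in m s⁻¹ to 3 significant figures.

Around a low, centrifugal force acts outward with Coriolis, so pressure-gradient force balances both:
(1/ρ)|∂P/∂n| = fV + V²/R  →  V² + fR·V − fR·V_g = 0
With fR = 1.05×10⁻⁴ × 1572×10³ m = 165 m/s:
V = [−fR + √((fR)² + 4 fR V_g)]/2 = [−165 + √(165² + 4×165×36)]/2 = 30.4 m/s
Subgeostrophic (V < V_g = 36 m/s), as expected around a low.

30.4 m s⁻¹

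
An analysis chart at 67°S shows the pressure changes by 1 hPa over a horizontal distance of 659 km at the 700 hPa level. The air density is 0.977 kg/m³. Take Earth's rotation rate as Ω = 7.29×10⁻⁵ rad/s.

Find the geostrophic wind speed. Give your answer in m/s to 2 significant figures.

1.2 m/s

Coriolis parameter at 67°S:
f = 2Ω sin φ = 2 × 7.29×10⁻⁵ × sin 67° = 1.34×10⁻⁴ s⁻¹
Pressure gradient: |∂P/∂n| = 100 Pa / 659000 m = 1.52×10⁻⁴ Pa/m
Geostrophic balance (pressure-gradient force = Coriolis force):
V_g = (1/(fρ)) |∂P/∂n| = 1.52×10⁻⁴ / (1.34×10⁻⁴ × 0.977) = 1.16 m/s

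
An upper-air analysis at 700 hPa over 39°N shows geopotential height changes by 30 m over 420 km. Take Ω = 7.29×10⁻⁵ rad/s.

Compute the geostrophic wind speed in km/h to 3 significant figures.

27.5 km/h

Coriolis parameter at 39°N:
f = 2Ω sin φ = 2 × 7.29×10⁻⁵ × sin 39° = 9.18×10⁻⁵ s⁻¹
Height gradient: |∂Z/∂n| = 30 m / 420000 m = 7.14×10⁻⁵
On a pressure surface, geostrophic balance gives V_g = (g/f)|∂Z/∂n|:
V_g = 9.81 × 7.14×10⁻⁵ / 9.18×10⁻⁵ = 7.64 m/s
Converting: 7.64 m/s × 3.6 = 27.5 km/h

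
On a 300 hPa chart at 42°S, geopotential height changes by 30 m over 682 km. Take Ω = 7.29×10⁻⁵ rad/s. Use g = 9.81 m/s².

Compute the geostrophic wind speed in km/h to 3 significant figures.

15.9 km/h

Coriolis parameter at 42°S:
f = 2Ω sin φ = 2 × 7.29×10⁻⁵ × sin 42° = 9.76×10⁻⁵ s⁻¹
Height gradient: |∂Z/∂n| = 30 m / 682000 m = 4.40×10⁻⁵
On a pressure surface, geostrophic balance gives V_g = (g/f)|∂Z/∂n|:
V_g = 9.81 × 4.40×10⁻⁵ / 9.76×10⁻⁵ = 4.42 m/s
Converting: 4.42 m/s × 3.6 = 15.9 km/h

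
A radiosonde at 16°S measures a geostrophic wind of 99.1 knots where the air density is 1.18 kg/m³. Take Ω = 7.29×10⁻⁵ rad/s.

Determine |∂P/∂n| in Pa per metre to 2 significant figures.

2.4×10⁻³ Pa/m

Coriolis parameter at 16°S:
f = 2Ω sin φ = 2 × 7.29×10⁻⁵ × sin 16° = 4.02×10⁻⁵ s⁻¹
Wind speed in SI: 99.1 knots = 51.0 m/s
Geostrophic balance rearranged: |∂P/∂n| = f ρ V_g
|∂P/∂n| = 4.02×10⁻⁵ × 1.18 × 51.0 = 2.42×10⁻³ Pa/m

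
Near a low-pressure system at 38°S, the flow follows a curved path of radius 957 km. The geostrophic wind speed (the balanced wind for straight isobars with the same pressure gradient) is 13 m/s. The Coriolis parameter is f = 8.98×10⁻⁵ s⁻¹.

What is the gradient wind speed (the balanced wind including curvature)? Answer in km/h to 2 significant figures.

41 km/h

Around a low, centrifugal force acts outward with Coriolis, so pressure-gradient force balances both:
(1/ρ)|∂P/∂n| = fV + V²/R  →  V² + fR·V − fR·V_g = 0
With fR = 8.98×10⁻⁵ × 957×10³ m = 85.9 m/s:
V = [−fR + √((fR)² + 4 fR V_g)]/2 = [−85.9 + √(85.9² + 4×85.9×13)]/2 = 11.5 m/s
Subgeostrophic (V < V_g = 13 m/s), as expected around a low.
Converting: 11.5 m/s × 3.6 = 41 km/h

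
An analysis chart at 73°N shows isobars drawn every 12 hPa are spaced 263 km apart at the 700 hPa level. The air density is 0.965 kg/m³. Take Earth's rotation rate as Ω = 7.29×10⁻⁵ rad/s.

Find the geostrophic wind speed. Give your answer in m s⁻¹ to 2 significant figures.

Coriolis parameter at 73°N:
f = 2Ω sin φ = 2 × 7.29×10⁻⁵ × sin 73° = 1.39×10⁻⁴ s⁻¹
Pressure gradient: |∂P/∂n| = 1200 Pa / 263000 m = 4.56×10⁻³ Pa/m
Geostrophic balance (pressure-gradient force = Coriolis force):
V_g = (1/(fρ)) |∂P/∂n| = 4.56×10⁻³ / (1.39×10⁻⁴ × 0.965) = 33.9 m/s

34 m s⁻¹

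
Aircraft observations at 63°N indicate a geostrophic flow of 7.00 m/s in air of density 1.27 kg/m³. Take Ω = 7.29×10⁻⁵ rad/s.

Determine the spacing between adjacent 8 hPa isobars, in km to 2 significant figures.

Coriolis parameter at 63°N:
f = 2Ω sin φ = 2 × 7.29×10⁻⁵ × sin 63° = 1.30×10⁻⁴ s⁻¹
Geostrophic balance rearranged: |∂P/∂n| = f ρ V_g
|∂P/∂n| = 1.30×10⁻⁴ × 1.27 × 7.00 = 1.15×10⁻³ Pa/m
Isobar spacing: Δn = ΔP/|∂P/∂n| = 800 Pa / 1.15×10⁻³ Pa/m = 692707 m ≈ 690 km

690 km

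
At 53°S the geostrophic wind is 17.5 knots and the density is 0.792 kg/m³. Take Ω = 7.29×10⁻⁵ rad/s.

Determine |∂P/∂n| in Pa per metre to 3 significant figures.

Coriolis parameter at 53°S:
f = 2Ω sin φ = 2 × 7.29×10⁻⁵ × sin 53° = 1.16×10⁻⁴ s⁻¹
Wind speed in SI: 17.5 knots = 9.00 m/s
Geostrophic balance rearranged: |∂P/∂n| = f ρ V_g
|∂P/∂n| = 1.16×10⁻⁴ × 0.792 × 9.00 = 8.30×10⁻⁴ Pa/m

8.30×10⁻⁴ Pa/m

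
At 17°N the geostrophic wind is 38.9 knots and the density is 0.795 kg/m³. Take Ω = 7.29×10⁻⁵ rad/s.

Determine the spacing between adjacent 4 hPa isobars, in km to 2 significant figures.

590 km

Coriolis parameter at 17°N:
f = 2Ω sin φ = 2 × 7.29×10⁻⁵ × sin 17° = 4.26×10⁻⁵ s⁻¹
Wind speed in SI: 38.9 knots = 20.0 m/s
Geostrophic balance rearranged: |∂P/∂n| = f ρ V_g
|∂P/∂n| = 4.26×10⁻⁵ × 0.795 × 20.0 = 6.78×10⁻⁴ Pa/m
Isobar spacing: Δn = ΔP/|∂P/∂n| = 400 Pa / 6.78×10⁻⁴ Pa/m = 589810 m ≈ 590 km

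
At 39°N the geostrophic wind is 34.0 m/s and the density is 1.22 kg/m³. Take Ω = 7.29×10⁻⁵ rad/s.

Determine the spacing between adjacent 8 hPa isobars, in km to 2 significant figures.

Coriolis parameter at 39°N:
f = 2Ω sin φ = 2 × 7.29×10⁻⁵ × sin 39° = 9.18×10⁻⁵ s⁻¹
Geostrophic balance rearranged: |∂P/∂n| = f ρ V_g
|∂P/∂n| = 9.18×10⁻⁵ × 1.22 × 34.0 = 3.81×10⁻³ Pa/m
Isobar spacing: Δn = ΔP/|∂P/∂n| = 800 Pa / 3.81×10⁻³ Pa/m = 210195 m ≈ 210 km

210 km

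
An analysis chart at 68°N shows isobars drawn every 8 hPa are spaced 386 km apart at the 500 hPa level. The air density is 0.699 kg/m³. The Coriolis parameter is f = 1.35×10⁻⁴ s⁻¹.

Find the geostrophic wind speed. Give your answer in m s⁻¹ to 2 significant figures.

22 m s⁻¹

Pressure gradient: |∂P/∂n| = 800 Pa / 386000 m = 2.07×10⁻³ Pa/m
Geostrophic balance (pressure-gradient force = Coriolis force):
V_g = (1/(fρ)) |∂P/∂n| = 2.07×10⁻³ / (1.35×10⁻⁴ × 0.699) = 22.0 m/s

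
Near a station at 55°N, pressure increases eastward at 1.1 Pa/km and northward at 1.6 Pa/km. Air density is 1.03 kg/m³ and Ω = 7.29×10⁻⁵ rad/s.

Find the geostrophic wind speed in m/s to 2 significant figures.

Coriolis parameter at 55°N:
f = 2Ω sin φ = 2 × 7.29×10⁻⁵ × sin 55° = 1.19×10⁻⁴ s⁻¹
Component geostrophic relations (x east, y north):
u_g = −(1/(fρ)) ∂P/∂y,  v_g = (1/(fρ)) ∂P/∂x
u_g = −(1.6×10⁻³)/(1.19×10⁻⁴ × 1.03) = −13.0 m/s;  v_g = (1.1×10⁻³)/(1.19×10⁻⁴ × 1.03) = 8.94 m/s
|V_g| = √(u_g² + v_g²) = 15.8 m/s

16 m/s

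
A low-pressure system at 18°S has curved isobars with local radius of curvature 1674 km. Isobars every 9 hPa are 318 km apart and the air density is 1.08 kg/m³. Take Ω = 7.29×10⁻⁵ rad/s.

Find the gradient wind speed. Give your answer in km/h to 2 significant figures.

140 km/h

Coriolis parameter at 18°S:
f = 2Ω sin φ = 2 × 7.29×10⁻⁵ × sin 18° = 4.51×10⁻⁵ s⁻¹
Pressure gradient: |∂P/∂n| = 900 Pa / 318000 m = 2.83×10⁻³ Pa/m
Geostrophic speed: V_g = |∂P/∂n|/(fρ) = 2.83×10⁻³/(4.51×10⁻⁵ × 1.08) = 58.2 m/s
Around a low, centrifugal force acts outward with Coriolis, so pressure-gradient force balances both:
(1/ρ)|∂P/∂n| = fV + V²/R  →  V² + fR·V − fR·V_g = 0
With fR = 4.51×10⁻⁵ × 1674×10³ m = 75.4 m/s:
V = [−fR + √((fR)² + 4 fR V_g)]/2 = [−75.4 + √(75.4² + 4×75.4×58.2)]/2 = 38.5 m/s
Subgeostrophic (V < V_g = 58.2 m/s), as expected around a low.
Converting: 38.5 m/s × 3.6 = 140 km/h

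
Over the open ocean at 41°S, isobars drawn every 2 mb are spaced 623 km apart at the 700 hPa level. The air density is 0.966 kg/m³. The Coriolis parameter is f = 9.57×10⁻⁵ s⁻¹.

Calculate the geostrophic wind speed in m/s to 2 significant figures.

3.5 m/s

Pressure gradient: |∂P/∂n| = 200 Pa / 623000 m = 3.21×10⁻⁴ Pa/m
Geostrophic balance (pressure-gradient force = Coriolis force):
V_g = (1/(fρ)) |∂P/∂n| = 3.21×10⁻⁴ / (9.57×10⁻⁵ × 0.966) = 3.47 m/s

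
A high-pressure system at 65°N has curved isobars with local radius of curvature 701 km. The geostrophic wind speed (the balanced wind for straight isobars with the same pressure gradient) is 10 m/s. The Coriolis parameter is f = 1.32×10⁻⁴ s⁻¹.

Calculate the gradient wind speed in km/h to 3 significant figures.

41.1 km/h

Around a high, pressure-gradient force acts outward with centrifugal, so Coriolis balances both:
fV = (1/ρ)|∂P/∂n| + V²/R  →  V² − fR·V + fR·V_g = 0
With fR = 1.32×10⁻⁴ × 701×10³ m = 92.5 m/s:
V = [fR − √((fR)² − 4 fR V_g)]/2 = [92.5 − √(92.5² − 4×92.5×10)]/2 = 11.4 m/s
Supergeostrophic (V > V_g = 10 m/s), as expected around a high.
Converting: 11.4 m/s × 3.6 = 41.1 km/h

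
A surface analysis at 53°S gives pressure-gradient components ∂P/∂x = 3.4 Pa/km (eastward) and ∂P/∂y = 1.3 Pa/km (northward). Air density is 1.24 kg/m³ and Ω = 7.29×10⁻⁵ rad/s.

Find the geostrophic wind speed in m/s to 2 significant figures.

Coriolis parameter at 53°S:
f = 2Ω sin φ = 2 × 7.29×10⁻⁵ × sin 53° = 1.16×10⁻⁴ s⁻¹
In the Southern Hemisphere f is negative: f = −1.16×10⁻⁴ s⁻¹.
Component geostrophic relations (x east, y north):
u_g = −(1/(fρ)) ∂P/∂y,  v_g = (1/(fρ)) ∂P/∂x
u_g = −(1.3×10⁻³)/(−1.16×10⁻⁴ × 1.24) = 9.00 m/s;  v_g = (3.4×10⁻³)/(−1.16×10⁻⁴ × 1.24) = −23.5 m/s
|V_g| = √(u_g² + v_g²) = 25.2 m/s

25 m/s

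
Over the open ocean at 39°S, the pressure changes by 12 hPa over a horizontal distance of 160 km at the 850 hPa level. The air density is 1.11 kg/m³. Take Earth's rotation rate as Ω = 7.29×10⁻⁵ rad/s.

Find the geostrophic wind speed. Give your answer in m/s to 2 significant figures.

Coriolis parameter at 39°S:
f = 2Ω sin φ = 2 × 7.29×10⁻⁵ × sin 39° = 9.18×10⁻⁵ s⁻¹
Pressure gradient: |∂P/∂n| = 1200 Pa / 160000 m = 7.50×10⁻³ Pa/m
Geostrophic balance (pressure-gradient force = Coriolis force):
V_g = (1/(fρ)) |∂P/∂n| = 7.50×10⁻³ / (9.18×10⁻⁵ × 1.11) = 73.6 m/s

74 m/s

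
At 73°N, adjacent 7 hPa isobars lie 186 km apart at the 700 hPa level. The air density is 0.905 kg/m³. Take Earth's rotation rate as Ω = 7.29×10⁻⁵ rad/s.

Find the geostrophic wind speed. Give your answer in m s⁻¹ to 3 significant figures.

Coriolis parameter at 73°N:
f = 2Ω sin φ = 2 × 7.29×10⁻⁵ × sin 73° = 1.39×10⁻⁴ s⁻¹
Pressure gradient: |∂P/∂n| = 700 Pa / 186000 m = 3.76×10⁻³ Pa/m
Geostrophic balance (pressure-gradient force = Coriolis force):
V_g = (1/(fρ)) |∂P/∂n| = 3.76×10⁻³ / (1.39×10⁻⁴ × 0.905) = 29.8 m/s

29.8 m s⁻¹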